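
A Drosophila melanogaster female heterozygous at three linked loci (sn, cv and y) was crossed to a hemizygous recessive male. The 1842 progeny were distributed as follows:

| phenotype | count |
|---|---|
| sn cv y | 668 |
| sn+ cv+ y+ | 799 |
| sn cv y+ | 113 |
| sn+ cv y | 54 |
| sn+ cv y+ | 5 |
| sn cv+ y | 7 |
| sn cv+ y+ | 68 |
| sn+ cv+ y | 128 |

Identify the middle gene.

The two most frequent reciprocal classes, sn+ cv+ y+ and sn cv y, are the parental types, so the F1 was sn+ cv+ y+ / sn cv y.
The two rarest classes, sn+ cv y+ and sn cv+ y, are the double crossovers. Comparing them with the parentals, only the cv allele has switched, so cv is the middle locus and the order is y – cv – sn.

cv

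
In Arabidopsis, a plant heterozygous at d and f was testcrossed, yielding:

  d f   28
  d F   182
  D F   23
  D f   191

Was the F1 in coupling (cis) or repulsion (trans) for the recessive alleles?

The two most frequent classes are D f (191) and d F (182); these are the parental (non-recombinant) types.
So the F1 carried D f on one chromosome and d F on the other — the recessive alleles are on opposite chromosomes (trans / repulsion).

trans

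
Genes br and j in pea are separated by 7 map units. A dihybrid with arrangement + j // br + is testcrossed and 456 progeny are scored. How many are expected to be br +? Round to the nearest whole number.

212

A map distance of 7 map units corresponds to a recombination frequency of 0.070.
The F1 is + j / br +, so br + is a parental gamete class with expected frequency (1 − r)/2 = 0.930/2 = 0.4650.
Expected number = 0.4650 × 456 = 212.04 ≈ 212.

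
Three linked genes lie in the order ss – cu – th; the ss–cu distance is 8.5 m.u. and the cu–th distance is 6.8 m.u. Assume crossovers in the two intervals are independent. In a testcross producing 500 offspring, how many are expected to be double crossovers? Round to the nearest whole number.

Map distances give recombination frequencies of 0.085 and 0.068 for the two intervals.
With no interference, expected double-crossover frequency = 0.085 × 0.068 = 0.00578.
Expected number = 0.00578 × 500 = 2.89 ≈ 3.

3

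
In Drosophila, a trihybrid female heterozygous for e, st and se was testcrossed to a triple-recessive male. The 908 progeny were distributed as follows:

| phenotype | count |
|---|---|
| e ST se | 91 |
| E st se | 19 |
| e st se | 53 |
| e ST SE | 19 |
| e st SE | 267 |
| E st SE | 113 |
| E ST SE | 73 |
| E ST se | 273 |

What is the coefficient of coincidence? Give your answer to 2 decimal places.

The two most frequent reciprocal classes, E ST se and e st SE, are the parental types, so the F1 was E ST se / e st SE.
The two rarest classes, E st se and e ST SE, are the double crossovers. Comparing them with the parentals, only the st allele has switched, so st is the middle locus and the order is e – st – se.
e–st: (204 + 38)/908 = 0.2665; st–se: (126 + 38)/908 = 0.1806.
Expected DCO frequency = 0.2665 × 0.1806 ≈ 0.04813; observed = 38/908 ≈ 0.04185.
Coefficient of coincidence = 0.04185/0.04813 ≈ 0.87.

0.87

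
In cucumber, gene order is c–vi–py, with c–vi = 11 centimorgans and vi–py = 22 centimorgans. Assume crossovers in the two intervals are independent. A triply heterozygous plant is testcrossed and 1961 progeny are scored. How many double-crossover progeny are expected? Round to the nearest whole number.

47

Map distances give recombination frequencies of 0.110 and 0.220 for the two intervals.
With no interference, expected double-crossover frequency = 0.110 × 0.220 = 0.02420.
Expected number = 0.02420 × 1961 = 47.46 ≈ 47.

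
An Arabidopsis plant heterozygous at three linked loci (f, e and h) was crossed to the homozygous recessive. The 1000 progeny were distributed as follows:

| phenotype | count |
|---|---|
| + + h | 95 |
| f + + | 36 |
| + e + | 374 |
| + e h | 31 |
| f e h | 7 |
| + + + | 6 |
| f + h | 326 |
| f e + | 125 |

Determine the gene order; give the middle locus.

e

The two most frequent reciprocal classes, + e + and f + h, are the parental types, so the F1 was + e + / f + h.
The two rarest classes, + + + and f e h, are the double crossovers. Comparing them with the parentals, only the e allele has switched, so e is the middle locus and the order is h – e – f.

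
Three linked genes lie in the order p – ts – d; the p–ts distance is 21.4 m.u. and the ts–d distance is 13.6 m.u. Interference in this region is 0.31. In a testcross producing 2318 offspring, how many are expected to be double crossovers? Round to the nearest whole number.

Map distances give recombination frequencies of 0.214 and 0.136 for the two intervals.
With interference 0.31 (so coincidence = 0.69), expected double-crossover frequency = 0.214 × 0.136 × 0.69 = 0.02008.
Expected number = 0.02008 × 2318 = 46.55 ≈ 47.

47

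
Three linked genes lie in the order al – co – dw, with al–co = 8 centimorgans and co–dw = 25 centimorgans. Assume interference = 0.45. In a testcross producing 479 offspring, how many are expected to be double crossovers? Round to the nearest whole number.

5

Map distances give recombination frequencies of 0.080 and 0.250 for the two intervals.
With interference 0.45 (so coincidence = 0.55), expected double-crossover frequency = 0.080 × 0.250 × 0.55 = 0.01100.
Expected number = 0.01100 × 479 = 5.27 ≈ 5.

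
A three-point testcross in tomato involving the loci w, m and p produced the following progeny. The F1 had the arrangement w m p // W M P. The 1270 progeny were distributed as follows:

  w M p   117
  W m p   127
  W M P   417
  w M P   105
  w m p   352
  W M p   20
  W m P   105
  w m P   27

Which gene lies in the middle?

p

The two rarest classes, w m P and W M p, are the double crossovers. Comparing them with the parentals, only the p allele has switched, so p is the middle locus and the order is m – p – w.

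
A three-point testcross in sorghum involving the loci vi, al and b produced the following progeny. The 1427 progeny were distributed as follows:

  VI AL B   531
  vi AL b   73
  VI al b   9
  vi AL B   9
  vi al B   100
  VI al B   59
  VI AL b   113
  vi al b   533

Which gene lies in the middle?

vi

The two most frequent reciprocal classes, vi al b and VI AL B, are the parental types, so the F1 was vi al b / VI AL B.
The two rarest classes, VI al b and vi AL B, are the double crossovers. Comparing them with the parentals, only the vi allele has switched, so vi is the middle locus and the order is al – vi – b.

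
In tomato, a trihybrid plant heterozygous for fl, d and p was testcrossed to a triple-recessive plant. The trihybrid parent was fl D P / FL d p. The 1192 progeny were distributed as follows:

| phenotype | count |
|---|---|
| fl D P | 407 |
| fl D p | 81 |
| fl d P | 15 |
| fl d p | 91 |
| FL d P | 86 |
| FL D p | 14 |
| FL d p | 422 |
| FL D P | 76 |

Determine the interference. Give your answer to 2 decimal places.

0.10

The two rarest classes, fl d P and FL D p, are the double crossovers. Comparing them with the parentals, only the d allele has switched, so d is the middle locus and the order is fl – d – p.
fl–d: (167 + 29)/1192 = 0.1644; d–p: (167 + 29)/1192 = 0.1644.
Expected DCO frequency = 0.1644 × 0.1644 ≈ 0.02703; observed = 29/1192 ≈ 0.02433.
Coefficient of coincidence = 0.02433/0.02703 ≈ 0.90; interference = 1 − 0.90 = 0.10.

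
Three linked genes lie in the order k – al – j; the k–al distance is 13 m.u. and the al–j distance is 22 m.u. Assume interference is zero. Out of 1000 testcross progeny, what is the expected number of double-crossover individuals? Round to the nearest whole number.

29

Map distances give recombination frequencies of 0.130 and 0.220 for the two intervals.
With no interference, expected double-crossover frequency = 0.130 × 0.220 = 0.02860.
Expected number = 0.02860 × 1000 = 28.60 ≈ 29.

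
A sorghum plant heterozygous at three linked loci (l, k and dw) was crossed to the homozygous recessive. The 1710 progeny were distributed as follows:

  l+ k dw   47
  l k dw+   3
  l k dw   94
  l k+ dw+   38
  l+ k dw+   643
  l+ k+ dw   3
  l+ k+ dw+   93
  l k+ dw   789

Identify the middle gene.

l

The two most frequent reciprocal classes, l k+ dw and l+ k dw+, are the parental types, so the F1 was l k+ dw / l+ k dw+.
The two rarest classes, l+ k+ dw and l k dw+, are the double crossovers. Comparing them with the parentals, only the l allele has switched, so l is the middle locus and the order is k – l – dw.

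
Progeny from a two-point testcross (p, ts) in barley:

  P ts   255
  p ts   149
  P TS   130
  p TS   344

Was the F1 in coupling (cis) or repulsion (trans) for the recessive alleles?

The two most frequent classes are P ts (255) and p TS (344); these are the parental (non-recombinant) types.
So the F1 carried P ts on one chromosome and p TS on the other — the recessive alleles are on opposite chromosomes (trans / repulsion).

trans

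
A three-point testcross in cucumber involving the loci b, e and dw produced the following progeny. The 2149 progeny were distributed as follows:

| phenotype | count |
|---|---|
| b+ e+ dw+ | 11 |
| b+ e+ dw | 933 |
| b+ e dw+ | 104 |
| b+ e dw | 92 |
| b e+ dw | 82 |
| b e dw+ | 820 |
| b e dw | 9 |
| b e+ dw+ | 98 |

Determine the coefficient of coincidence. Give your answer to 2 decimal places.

0.99

The two most frequent reciprocal classes, b+ e+ dw and b e dw+, are the parental types, so the F1 was b+ e+ dw / b e dw+.
The two rarest classes, b+ e+ dw+ and b e dw, are the double crossovers. Comparing them with the parentals, only the dw allele has switched, so dw is the middle locus and the order is e – dw – b.
e–dw: (190 + 20)/2149 = 0.0977; dw–b: (186 + 20)/2149 = 0.0959.
Expected DCO frequency = 0.0977 × 0.0959 ≈ 0.00937; observed = 20/2149 ≈ 0.00931.
Coefficient of coincidence = 0.00931/0.00937 ≈ 0.99.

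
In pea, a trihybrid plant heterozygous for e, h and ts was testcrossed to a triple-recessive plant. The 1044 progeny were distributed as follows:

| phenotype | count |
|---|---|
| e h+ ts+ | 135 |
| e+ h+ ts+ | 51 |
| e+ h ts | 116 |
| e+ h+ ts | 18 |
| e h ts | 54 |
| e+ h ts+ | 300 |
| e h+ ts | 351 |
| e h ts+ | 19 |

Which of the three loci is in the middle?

The two most frequent reciprocal classes, e h+ ts and e+ h ts+, are the parental types, so the F1 was e h+ ts / e+ h ts+.
The two rarest classes, e+ h+ ts and e h ts+, are the double crossovers. Comparing them with the parentals, only the e allele has switched, so e is the middle locus and the order is ts – e – h.

e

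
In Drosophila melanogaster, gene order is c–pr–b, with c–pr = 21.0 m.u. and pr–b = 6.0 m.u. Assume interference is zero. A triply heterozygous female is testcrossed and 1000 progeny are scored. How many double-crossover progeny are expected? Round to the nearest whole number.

Map distances give recombination frequencies of 0.210 and 0.060 for the two intervals.
With no interference, expected double-crossover frequency = 0.210 × 0.060 = 0.01260.
Expected number = 0.01260 × 1000 = 12.60 ≈ 13.

13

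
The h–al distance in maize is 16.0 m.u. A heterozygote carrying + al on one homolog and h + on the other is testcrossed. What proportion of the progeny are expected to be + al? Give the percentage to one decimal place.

A map distance of 16.0 m.u. corresponds to a recombination frequency of 0.160.
The F1 is + al / h +, so + al is a parental gamete class with expected frequency (1 − r)/2 = 0.840/2 = 0.4200.
That is 0.4200 = 42.0% of the progeny.

42.0%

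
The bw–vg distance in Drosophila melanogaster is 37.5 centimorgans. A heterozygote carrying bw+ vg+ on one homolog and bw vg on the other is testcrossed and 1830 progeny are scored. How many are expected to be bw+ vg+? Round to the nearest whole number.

A map distance of 37.5 centimorgans corresponds to a recombination frequency of 0.375.
The F1 is bw+ vg+ / bw vg, so bw+ vg+ is a parental gamete class with expected frequency (1 − r)/2 = 0.625/2 = 0.3125.
Expected number = 0.3125 × 1830 = 571.88 ≈ 572.

572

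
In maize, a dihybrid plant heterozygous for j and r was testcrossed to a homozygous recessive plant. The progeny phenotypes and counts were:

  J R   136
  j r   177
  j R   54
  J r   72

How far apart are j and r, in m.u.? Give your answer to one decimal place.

28.7 m.u.

The two most frequent classes, J R (136) and j r (177), are the parental types, so the F1 was J R / j r.
The recombinant classes are J r and j R: 72 + 54 = 126.
Recombination frequency = 126/439 = 0.2870 ≈ 28.7%, i.e. 28.7 m.u.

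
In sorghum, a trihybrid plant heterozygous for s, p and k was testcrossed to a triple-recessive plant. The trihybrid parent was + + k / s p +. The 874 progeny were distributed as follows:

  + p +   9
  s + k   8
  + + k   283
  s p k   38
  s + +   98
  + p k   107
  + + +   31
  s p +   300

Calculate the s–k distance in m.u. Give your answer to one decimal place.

The two rarest classes, s + k and + p +, are the double crossovers. Comparing them with the parentals, only the s allele has switched, so s is the middle locus and the order is k – s – p.
Crossovers in the k–s interval produce the single-crossover classes + + + and s p k (31 + 38 = 69) plus the double crossovers (17).
RF(k–s) = (69 + 17) / 874 = 86/874 = 0.0984 → 9.8 m.u.

9.8 m.u.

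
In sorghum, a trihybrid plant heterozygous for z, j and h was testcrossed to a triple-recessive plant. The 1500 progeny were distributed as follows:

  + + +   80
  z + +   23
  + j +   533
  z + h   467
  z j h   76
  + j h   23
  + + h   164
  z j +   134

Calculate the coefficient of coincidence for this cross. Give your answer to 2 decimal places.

0.99

The two most frequent reciprocal classes, + j + and z + h, are the parental types, so the F1 was + j + / z + h.
The two rarest classes, + j h and z + +, are the double crossovers. Comparing them with the parentals, only the h allele has switched, so h is the middle locus and the order is j – h – z.
j–h: (156 + 46)/1500 = 0.1347; h–z: (298 + 46)/1500 = 0.2293.
Expected DCO frequency = 0.1347 × 0.2293 ≈ 0.03089; observed = 46/1500 ≈ 0.03067.
Coefficient of coincidence = 0.03067/0.03089 ≈ 0.99.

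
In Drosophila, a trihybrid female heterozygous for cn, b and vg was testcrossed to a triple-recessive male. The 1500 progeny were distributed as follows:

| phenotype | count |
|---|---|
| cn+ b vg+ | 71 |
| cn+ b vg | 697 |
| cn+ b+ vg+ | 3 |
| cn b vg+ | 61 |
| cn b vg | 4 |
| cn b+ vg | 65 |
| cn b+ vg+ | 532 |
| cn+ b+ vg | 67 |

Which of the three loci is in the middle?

cn

The two most frequent reciprocal classes, cn+ b vg and cn b+ vg+, are the parental types, so the F1 was cn+ b vg / cn b+ vg+.
The two rarest classes, cn b vg and cn+ b+ vg+, are the double crossovers. Comparing them with the parentals, only the cn allele has switched, so cn is the middle locus and the order is b – cn – vg.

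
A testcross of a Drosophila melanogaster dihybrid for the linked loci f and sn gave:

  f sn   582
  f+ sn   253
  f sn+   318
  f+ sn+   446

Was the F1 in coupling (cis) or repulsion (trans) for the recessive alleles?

cis

The two most frequent classes are f+ sn+ (446) and f sn (582); these are the parental (non-recombinant) types.
So the F1 carried f+ sn+ on one chromosome and f sn on the other — the recessive alleles are on the same chromosome (cis / coupling).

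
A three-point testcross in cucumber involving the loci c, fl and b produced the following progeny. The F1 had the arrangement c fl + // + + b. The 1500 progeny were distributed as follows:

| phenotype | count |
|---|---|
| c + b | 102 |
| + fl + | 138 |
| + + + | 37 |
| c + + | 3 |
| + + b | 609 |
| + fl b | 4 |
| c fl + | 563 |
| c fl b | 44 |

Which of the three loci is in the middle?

fl

The two rarest classes, c + + and + fl b, are the double crossovers. Comparing them with the parentals, only the fl allele has switched, so fl is the middle locus and the order is c – fl – b.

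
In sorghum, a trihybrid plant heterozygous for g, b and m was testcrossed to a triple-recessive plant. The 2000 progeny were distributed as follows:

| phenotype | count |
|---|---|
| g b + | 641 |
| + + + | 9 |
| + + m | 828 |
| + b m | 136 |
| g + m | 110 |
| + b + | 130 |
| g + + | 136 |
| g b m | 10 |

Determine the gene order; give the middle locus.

The two most frequent reciprocal classes, + + m and g b +, are the parental types, so the F1 was + + m / g b +.
The two rarest classes, + + + and g b m, are the double crossovers. Comparing them with the parentals, only the m allele has switched, so m is the middle locus and the order is b – m – g.

m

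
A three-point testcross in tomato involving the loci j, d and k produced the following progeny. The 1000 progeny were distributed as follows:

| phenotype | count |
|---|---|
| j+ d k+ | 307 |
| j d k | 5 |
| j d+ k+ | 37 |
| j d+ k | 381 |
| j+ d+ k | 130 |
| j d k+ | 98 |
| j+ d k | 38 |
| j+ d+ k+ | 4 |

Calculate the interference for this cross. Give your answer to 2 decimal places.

0.55

The two most frequent reciprocal classes, j+ d k+ and j d+ k, are the parental types, so the F1 was j+ d k+ / j d+ k.
The two rarest classes, j+ d+ k+ and j d k, are the double crossovers. Comparing them with the parentals, only the d allele has switched, so d is the middle locus and the order is j – d – k.
j–d: (228 + 9)/1000 = 0.2370; d–k: (75 + 9)/1000 = 0.0840.
Expected DCO frequency = 0.2370 × 0.0840 ≈ 0.01991; observed = 9/1000 ≈ 0.00900.
Coefficient of coincidence = 0.00900/0.01991 ≈ 0.45; interference = 1 − 0.45 = 0.55.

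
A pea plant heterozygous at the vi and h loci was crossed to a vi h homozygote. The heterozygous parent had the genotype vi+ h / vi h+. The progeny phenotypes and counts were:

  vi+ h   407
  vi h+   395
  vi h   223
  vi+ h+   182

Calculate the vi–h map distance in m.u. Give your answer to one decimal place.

33.6 m.u.

The recombinant classes are vi+ h+ and vi h: 182 + 223 = 405.
Recombination frequency = 405/1207 = 0.3355 ≈ 33.6%, i.e. 33.6 m.u.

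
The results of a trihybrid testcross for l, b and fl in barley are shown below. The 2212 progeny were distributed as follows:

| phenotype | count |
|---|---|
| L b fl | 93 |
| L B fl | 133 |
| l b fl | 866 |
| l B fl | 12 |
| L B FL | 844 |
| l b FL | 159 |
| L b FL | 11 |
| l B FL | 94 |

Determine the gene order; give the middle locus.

b

The two most frequent reciprocal classes, L B FL and l b fl, are the parental types, so the F1 was L B FL / l b fl.
The two rarest classes, L b FL and l B fl, are the double crossovers. Comparing them with the parentals, only the b allele has switched, so b is the middle locus and the order is fl – b – l.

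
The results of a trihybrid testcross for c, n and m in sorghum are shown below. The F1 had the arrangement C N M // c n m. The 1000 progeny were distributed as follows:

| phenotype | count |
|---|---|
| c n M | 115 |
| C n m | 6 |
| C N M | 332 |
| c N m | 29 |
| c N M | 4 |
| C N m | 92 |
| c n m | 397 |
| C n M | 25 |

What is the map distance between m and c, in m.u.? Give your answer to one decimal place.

The two rarest classes, c N M and C n m, are the double crossovers. Comparing them with the parentals, only the c allele has switched, so c is the middle locus and the order is m – c – n.
Crossovers in the m–c interval produce the single-crossover classes C N m and c n M (92 + 115 = 207) plus the double crossovers (10).
RF(m–c) = (207 + 10) / 1000 = 217/1000 = 0.2170 → 21.7 m.u.

21.7 m.u.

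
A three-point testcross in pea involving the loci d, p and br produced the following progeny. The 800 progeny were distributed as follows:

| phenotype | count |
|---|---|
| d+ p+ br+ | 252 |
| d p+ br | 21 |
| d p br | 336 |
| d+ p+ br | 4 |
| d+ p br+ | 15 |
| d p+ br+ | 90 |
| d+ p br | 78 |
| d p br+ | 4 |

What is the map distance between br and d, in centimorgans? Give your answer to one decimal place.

The two most frequent reciprocal classes, d p br and d+ p+ br+, are the parental types, so the F1 was d p br / d+ p+ br+.
The two rarest classes, d p br+ and d+ p+ br, are the double crossovers. Comparing them with the parentals, only the br allele has switched, so br is the middle locus and the order is p – br – d.
Crossovers in the br–d interval produce the single-crossover classes d+ p br and d p+ br+ (78 + 90 = 168) plus the double crossovers (8).
RF(br–d) = (168 + 8) / 800 = 176/800 = 0.2200 → 22.0 centimorgans.

22.0 centimorgans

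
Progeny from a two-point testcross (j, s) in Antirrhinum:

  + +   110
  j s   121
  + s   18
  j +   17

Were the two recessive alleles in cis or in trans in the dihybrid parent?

cis

The two most frequent classes are + + (110) and j s (121); these are the parental (non-recombinant) types.
So the F1 carried + + on one chromosome and j s on the other — the recessive alleles are on the same chromosome (cis / coupling).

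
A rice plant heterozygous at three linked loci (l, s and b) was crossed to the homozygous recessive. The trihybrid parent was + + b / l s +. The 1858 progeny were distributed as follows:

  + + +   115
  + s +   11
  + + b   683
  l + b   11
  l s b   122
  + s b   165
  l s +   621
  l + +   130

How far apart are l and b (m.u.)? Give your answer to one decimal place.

The two rarest classes, l + b and + s +, are the double crossovers. Comparing them with the parentals, only the l allele has switched, so l is the middle locus and the order is b – l – s.
Crossovers in the b–l interval produce the single-crossover classes + + + and l s b (115 + 122 = 237) plus the double crossovers (22).
RF(b–l) = (237 + 22) / 1858 = 259/1858 = 0.1394 → 13.9 m.u.

13.9 m.u.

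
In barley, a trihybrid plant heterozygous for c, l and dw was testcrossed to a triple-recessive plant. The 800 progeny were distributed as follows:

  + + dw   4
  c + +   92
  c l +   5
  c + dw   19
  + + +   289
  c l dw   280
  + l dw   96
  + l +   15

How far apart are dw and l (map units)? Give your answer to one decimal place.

5.4 map units

The two most frequent reciprocal classes, + + + and c l dw, are the parental types, so the F1 was + + + / c l dw.
The two rarest classes, + + dw and c l +, are the double crossovers. Comparing them with the parentals, only the dw allele has switched, so dw is the middle locus and the order is l – dw – c.
Crossovers in the l–dw interval produce the single-crossover classes + l + and c + dw (15 + 19 = 34) plus the double crossovers (9).
RF(l–dw) = (34 + 9) / 800 = 43/800 = 0.0537 → 5.4 map units.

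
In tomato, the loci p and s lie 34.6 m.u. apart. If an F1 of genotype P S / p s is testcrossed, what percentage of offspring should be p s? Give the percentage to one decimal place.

32.7%

A map distance of 34.6 m.u. corresponds to a recombination frequency of 0.346.
The F1 is P S / p s, so p s is a parental gamete class with expected frequency (1 − r)/2 = 0.654/2 = 0.3270.
That is 0.3270 = 32.7% of the progeny.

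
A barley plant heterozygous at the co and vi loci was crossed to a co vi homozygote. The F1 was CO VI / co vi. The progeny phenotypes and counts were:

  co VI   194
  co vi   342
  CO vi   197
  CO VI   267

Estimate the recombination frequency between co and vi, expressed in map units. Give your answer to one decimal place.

39.1 map units

The recombinant classes are CO vi and co VI: 197 + 194 = 391.
Recombination frequency = 391/1000 = 0.3910 ≈ 39.1%, i.e. 39.1 map units.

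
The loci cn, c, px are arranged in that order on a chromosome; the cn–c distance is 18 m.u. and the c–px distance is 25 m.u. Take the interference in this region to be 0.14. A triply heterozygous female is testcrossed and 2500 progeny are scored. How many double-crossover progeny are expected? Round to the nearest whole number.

Map distances give recombination frequencies of 0.180 and 0.250 for the two intervals.
With interference 0.14 (so coincidence = 0.86), expected double-crossover frequency = 0.180 × 0.250 × 0.86 = 0.03870.
Expected number = 0.03870 × 2500 = 96.75 ≈ 97.

97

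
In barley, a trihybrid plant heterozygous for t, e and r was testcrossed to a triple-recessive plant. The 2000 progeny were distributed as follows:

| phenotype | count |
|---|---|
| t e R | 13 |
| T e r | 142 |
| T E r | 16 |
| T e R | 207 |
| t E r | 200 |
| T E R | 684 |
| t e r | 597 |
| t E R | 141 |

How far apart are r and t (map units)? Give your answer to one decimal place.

15.6 map units

The two most frequent reciprocal classes, t e r and T E R, are the parental types, so the F1 was t e r / T E R.
The two rarest classes, t e R and T E r, are the double crossovers. Comparing them with the parentals, only the r allele has switched, so r is the middle locus and the order is t – r – e.
Crossovers in the t–r interval produce the single-crossover classes T e r and t E R (142 + 141 = 283) plus the double crossovers (29).
RF(t–r) = (283 + 29) / 2000 = 312/2000 = 0.1560 → 15.6 map units.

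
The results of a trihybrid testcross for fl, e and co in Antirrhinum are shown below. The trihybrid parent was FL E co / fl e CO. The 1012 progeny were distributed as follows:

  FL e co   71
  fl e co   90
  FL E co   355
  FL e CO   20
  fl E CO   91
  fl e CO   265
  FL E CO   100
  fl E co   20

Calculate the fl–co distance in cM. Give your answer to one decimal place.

The two rarest classes, fl E co and FL e CO, are the double crossovers. Comparing them with the parentals, only the fl allele has switched, so fl is the middle locus and the order is e – fl – co.
Crossovers in the fl–co interval produce the single-crossover classes FL E CO and fl e co (100 + 90 = 190) plus the double crossovers (40).
RF(fl–co) = (190 + 40) / 1012 = 230/1012 = 0.2273 → 22.7 cM.

22.7 cM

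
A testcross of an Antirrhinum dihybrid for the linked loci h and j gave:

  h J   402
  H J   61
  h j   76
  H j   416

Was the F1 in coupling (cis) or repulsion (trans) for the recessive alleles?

The two most frequent classes are H j (416) and h J (402); these are the parental (non-recombinant) types.
So the F1 carried H j on one chromosome and h J on the other — the recessive alleles are on opposite chromosomes (trans / repulsion).

trans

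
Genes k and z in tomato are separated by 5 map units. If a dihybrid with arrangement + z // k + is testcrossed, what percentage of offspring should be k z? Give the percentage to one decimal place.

A map distance of 5 map units corresponds to a recombination frequency of 0.050.
The F1 is + z / k +, so k z is a recombinant gamete class with expected frequency r/2 = 0.050/2 = 0.0250.
That is 0.0250 = 2.5% of the progeny.

2.5%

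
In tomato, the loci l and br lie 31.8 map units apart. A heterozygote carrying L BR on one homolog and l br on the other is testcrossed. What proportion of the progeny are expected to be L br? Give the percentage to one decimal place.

A map distance of 31.8 map units corresponds to a recombination frequency of 0.318.
The F1 is L BR / l br, so L br is a recombinant gamete class with expected frequency r/2 = 0.318/2 = 0.1590.
That is 0.1590 = 15.9% of the progeny.

15.9%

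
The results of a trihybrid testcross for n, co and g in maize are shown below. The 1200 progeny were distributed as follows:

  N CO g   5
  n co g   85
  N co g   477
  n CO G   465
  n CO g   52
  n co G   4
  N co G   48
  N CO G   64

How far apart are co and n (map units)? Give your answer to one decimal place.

13.2 map units

The two most frequent reciprocal classes, n CO G and N co g, are the parental types, so the F1 was n CO G / N co g.
The two rarest classes, n co G and N CO g, are the double crossovers. Comparing them with the parentals, only the co allele has switched, so co is the middle locus and the order is n – co – g.
Crossovers in the n–co interval produce the single-crossover classes N CO G and n co g (64 + 85 = 149) plus the double crossovers (9).
RF(n–co) = (149 + 9) / 1200 = 158/1200 = 0.1317 → 13.2 map units.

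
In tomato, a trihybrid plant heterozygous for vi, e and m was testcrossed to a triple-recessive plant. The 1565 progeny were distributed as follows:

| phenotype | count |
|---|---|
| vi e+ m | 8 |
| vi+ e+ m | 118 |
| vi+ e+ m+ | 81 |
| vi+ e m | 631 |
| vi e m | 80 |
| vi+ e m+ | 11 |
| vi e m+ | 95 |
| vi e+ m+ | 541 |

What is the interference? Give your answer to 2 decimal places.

0.29

The two most frequent reciprocal classes, vi+ e m and vi e+ m+, are the parental types, so the F1 was vi+ e m / vi e+ m+.
The two rarest classes, vi+ e m+ and vi e+ m, are the double crossovers. Comparing them with the parentals, only the m allele has switched, so m is the middle locus and the order is e – m – vi.
e–m: (213 + 19)/1565 = 0.1482; m–vi: (161 + 19)/1565 = 0.1150.
Expected DCO frequency = 0.1482 × 0.1150 ≈ 0.01704; observed = 19/1565 ≈ 0.01214.
Coefficient of coincidence = 0.01214/0.01704 ≈ 0.71; interference = 1 − 0.71 = 0.29.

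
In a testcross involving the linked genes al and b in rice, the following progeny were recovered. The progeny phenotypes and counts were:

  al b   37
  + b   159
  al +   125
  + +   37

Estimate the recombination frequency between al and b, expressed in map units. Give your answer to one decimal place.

The two most frequent classes, + b (159) and al + (125), are the parental types, so the F1 was + b / al +.
The recombinant classes are + + and al b: 37 + 37 = 74.
Recombination frequency = 74/358 = 0.2067 ≈ 20.7%, i.e. 20.7 map units.

20.7 map units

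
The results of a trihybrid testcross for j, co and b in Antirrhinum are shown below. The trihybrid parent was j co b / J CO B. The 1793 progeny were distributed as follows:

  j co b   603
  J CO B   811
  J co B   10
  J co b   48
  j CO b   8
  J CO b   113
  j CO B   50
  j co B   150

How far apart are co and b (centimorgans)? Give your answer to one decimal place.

15.7 centimorgans

The two rarest classes, j CO b and J co B, are the double crossovers. Comparing them with the parentals, only the co allele has switched, so co is the middle locus and the order is b – co – j.
Crossovers in the b–co interval produce the single-crossover classes j co B and J CO b (150 + 113 = 263) plus the double crossovers (18).
RF(b–co) = (263 + 18) / 1793 = 281/1793 = 0.1567 → 15.7 centimorgans.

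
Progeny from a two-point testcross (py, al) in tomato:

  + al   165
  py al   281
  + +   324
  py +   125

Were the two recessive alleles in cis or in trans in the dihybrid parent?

The two most frequent classes are + + (324) and py al (281); these are the parental (non-recombinant) types.
So the F1 carried + + on one chromosome and py al on the other — the recessive alleles are on the same chromosome (cis / coupling).

cis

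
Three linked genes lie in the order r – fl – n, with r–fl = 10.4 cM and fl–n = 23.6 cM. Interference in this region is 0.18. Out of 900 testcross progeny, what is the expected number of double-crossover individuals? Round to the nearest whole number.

Map distances give recombination frequencies of 0.104 and 0.236 for the two intervals.
With interference 0.18 (so coincidence = 0.82), expected double-crossover frequency = 0.104 × 0.236 × 0.82 = 0.02013.
Expected number = 0.02013 × 900 = 18.11 ≈ 18.

18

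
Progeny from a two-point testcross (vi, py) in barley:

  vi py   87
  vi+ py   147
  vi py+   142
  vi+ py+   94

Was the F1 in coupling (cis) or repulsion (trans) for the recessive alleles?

trans

The two most frequent classes are vi+ py (147) and vi py+ (142); these are the parental (non-recombinant) types.
So the F1 carried vi+ py on one chromosome and vi py+ on the other — the recessive alleles are on opposite chromosomes (trans / repulsion).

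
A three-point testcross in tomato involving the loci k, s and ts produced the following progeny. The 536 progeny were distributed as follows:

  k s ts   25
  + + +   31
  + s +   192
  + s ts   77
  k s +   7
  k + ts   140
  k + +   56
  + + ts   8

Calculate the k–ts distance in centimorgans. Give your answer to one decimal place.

27.6 centimorgans

The two most frequent reciprocal classes, k + ts and + s +, are the parental types, so the F1 was k + ts / + s +.
The two rarest classes, + + ts and k s +, are the double crossovers. Comparing them with the parentals, only the k allele has switched, so k is the middle locus and the order is s – k – ts.
Crossovers in the k–ts interval produce the single-crossover classes k + + and + s ts (56 + 77 = 133) plus the double crossovers (15).
RF(k–ts) = (133 + 15) / 536 = 148/536 = 0.2761 → 27.6 centimorgans.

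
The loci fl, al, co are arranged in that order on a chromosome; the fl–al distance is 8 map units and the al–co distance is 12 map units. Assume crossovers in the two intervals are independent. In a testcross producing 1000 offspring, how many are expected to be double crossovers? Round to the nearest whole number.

Map distances give recombination frequencies of 0.080 and 0.120 for the two intervals.
With no interference, expected double-crossover frequency = 0.080 × 0.120 = 0.00960.
Expected number = 0.00960 × 1000 = 9.60 ≈ 10.

10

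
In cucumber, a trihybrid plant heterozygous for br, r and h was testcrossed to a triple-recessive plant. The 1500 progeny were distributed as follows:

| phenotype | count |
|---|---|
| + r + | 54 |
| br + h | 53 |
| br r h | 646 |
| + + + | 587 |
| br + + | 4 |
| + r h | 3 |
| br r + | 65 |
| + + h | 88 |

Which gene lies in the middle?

The two most frequent reciprocal classes, br r h and + + +, are the parental types, so the F1 was br r h / + + +.
The two rarest classes, + r h and br + +, are the double crossovers. Comparing them with the parentals, only the br allele has switched, so br is the middle locus and the order is h – br – r.

br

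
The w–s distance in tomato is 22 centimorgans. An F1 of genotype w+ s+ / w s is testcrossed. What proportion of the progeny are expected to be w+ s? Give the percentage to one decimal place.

11.0%

A map distance of 22 centimorgans corresponds to a recombination frequency of 0.220.
The F1 is w+ s+ / w s, so w+ s is a recombinant gamete class with expected frequency r/2 = 0.220/2 = 0.1100.
That is 0.1100 = 11.0% of the progeny.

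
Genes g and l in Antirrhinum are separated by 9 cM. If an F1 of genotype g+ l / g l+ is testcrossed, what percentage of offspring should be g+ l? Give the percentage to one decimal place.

A map distance of 9 cM corresponds to a recombination frequency of 0.090.
The F1 is g+ l / g l+, so g+ l is a parental gamete class with expected frequency (1 − r)/2 = 0.910/2 = 0.4550.
That is 0.4550 = 45.5% of the progeny.

45.5%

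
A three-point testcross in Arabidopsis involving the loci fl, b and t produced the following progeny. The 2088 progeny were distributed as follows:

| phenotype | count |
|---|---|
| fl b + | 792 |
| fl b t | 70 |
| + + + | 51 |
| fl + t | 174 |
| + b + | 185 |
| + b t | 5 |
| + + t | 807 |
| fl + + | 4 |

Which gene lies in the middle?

The two most frequent reciprocal classes, + + t and fl b +, are the parental types, so the F1 was + + t / fl b +.
The two rarest classes, + b t and fl + +, are the double crossovers. Comparing them with the parentals, only the b allele has switched, so b is the middle locus and the order is t – b – fl.

b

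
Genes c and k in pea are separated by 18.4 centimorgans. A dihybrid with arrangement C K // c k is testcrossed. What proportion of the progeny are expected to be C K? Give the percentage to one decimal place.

A map distance of 18.4 centimorgans corresponds to a recombination frequency of 0.184.
The F1 is C K / c k, so C K is a parental gamete class with expected frequency (1 − r)/2 = 0.816/2 = 0.4080.
That is 0.4080 = 40.8% of the progeny.

40.8%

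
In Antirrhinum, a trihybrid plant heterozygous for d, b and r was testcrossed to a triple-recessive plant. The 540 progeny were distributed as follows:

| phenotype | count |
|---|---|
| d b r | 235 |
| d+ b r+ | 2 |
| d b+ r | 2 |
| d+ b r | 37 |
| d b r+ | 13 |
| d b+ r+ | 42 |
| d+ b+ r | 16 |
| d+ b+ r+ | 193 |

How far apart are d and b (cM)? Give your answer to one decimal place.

15.4 cM

The two most frequent reciprocal classes, d b r and d+ b+ r+, are the parental types, so the F1 was d b r / d+ b+ r+.
The two rarest classes, d b+ r and d+ b r+, are the double crossovers. Comparing them with the parentals, only the b allele has switched, so b is the middle locus and the order is d – b – r.
Crossovers in the d–b interval produce the single-crossover classes d+ b r and d b+ r+ (37 + 42 = 79) plus the double crossovers (4).
RF(d–b) = (79 + 4) / 540 = 83/540 = 0.1537 → 15.4 cM.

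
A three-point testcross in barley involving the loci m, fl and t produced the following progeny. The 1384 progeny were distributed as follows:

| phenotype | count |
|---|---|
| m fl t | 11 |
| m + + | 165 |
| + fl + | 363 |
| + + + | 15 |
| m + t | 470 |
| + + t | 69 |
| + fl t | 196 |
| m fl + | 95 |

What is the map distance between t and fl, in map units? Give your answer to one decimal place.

28.0 map units

The two most frequent reciprocal classes, + fl + and m + t, are the parental types, so the F1 was + fl + / m + t.
The two rarest classes, + + + and m fl t, are the double crossovers. Comparing them with the parentals, only the fl allele has switched, so fl is the middle locus and the order is m – fl – t.
Crossovers in the fl–t interval produce the single-crossover classes + fl t and m + + (196 + 165 = 361) plus the double crossovers (26).
RF(fl–t) = (361 + 26) / 1384 = 387/1384 = 0.2796 → 28.0 map units.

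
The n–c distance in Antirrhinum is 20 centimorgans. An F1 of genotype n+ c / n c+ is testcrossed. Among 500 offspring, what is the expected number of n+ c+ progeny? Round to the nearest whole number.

A map distance of 20 centimorgans corresponds to a recombination frequency of 0.200.
The F1 is n+ c / n c+, so n+ c+ is a recombinant gamete class with expected frequency r/2 = 0.200/2 = 0.1000.
Expected number = 0.1000 × 500 = 50.00 ≈ 50.

50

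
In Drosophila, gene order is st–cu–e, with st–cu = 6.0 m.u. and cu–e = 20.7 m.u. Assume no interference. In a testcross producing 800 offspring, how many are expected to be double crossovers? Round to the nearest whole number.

10

Map distances give recombination frequencies of 0.060 and 0.207 for the two intervals.
With no interference, expected double-crossover frequency = 0.060 × 0.207 = 0.01242.
Expected number = 0.01242 × 800 = 9.94 ≈ 10.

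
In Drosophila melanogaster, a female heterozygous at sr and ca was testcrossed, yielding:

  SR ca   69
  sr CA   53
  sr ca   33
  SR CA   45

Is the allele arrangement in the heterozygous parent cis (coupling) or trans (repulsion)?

trans

The two most frequent classes are SR ca (69) and sr CA (53); these are the parental (non-recombinant) types.
So the F1 carried SR ca on one chromosome and sr CA on the other — the recessive alleles are on opposite chromosomes (trans / repulsion).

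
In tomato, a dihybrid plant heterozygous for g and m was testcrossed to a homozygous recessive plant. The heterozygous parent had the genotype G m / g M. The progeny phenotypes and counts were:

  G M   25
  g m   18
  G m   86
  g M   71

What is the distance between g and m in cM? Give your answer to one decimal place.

21.5 cM

The recombinant classes are G M and g m: 25 + 18 = 43.
Recombination frequency = 43/200 = 0.2150 ≈ 21.5%, i.e. 21.5 cM.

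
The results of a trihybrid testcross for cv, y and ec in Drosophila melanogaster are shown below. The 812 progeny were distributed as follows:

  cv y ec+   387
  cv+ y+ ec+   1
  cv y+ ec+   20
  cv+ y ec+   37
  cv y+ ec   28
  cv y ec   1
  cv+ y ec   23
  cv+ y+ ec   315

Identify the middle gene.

The two most frequent reciprocal classes, cv y ec+ and cv+ y+ ec, are the parental types, so the F1 was cv y ec+ / cv+ y+ ec.
The two rarest classes, cv y ec and cv+ y+ ec+, are the double crossovers. Comparing them with the parentals, only the ec allele has switched, so ec is the middle locus and the order is cv – ec – y.

ec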